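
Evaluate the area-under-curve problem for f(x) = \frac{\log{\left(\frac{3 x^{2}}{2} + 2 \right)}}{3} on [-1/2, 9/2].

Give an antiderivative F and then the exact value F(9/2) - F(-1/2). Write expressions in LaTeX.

Antiderivative: F(x) = \frac{x \log{\left(\frac{3 x^{2}}{2} + 2 \right)}}{3} - \frac{2 x}{3} + \frac{4 \sqrt{3} \operatorname{atan}{\left(\frac{\sqrt{3} x}{2} \right)}}{9}; value = - \frac{10}{3} + \frac{\log{\left(\frac{19}{8} \right)}}{6} + \frac{4 \sqrt{3} \operatorname{atan}{\left(\frac{\sqrt{3}}{4} \right)}}{9} + \frac{4 \sqrt{3} \operatorname{atan}{\left(\frac{9 \sqrt{3}}{4} \right)}}{9} + \frac{3 \log{\left(\frac{259}{8} \right)}}{2}

Any candidate F(x) must reproduce f(x) exactly when differentiated.
F(x) = \frac{x \log{\left(\frac{3 x^{2}}{2} + 2 \right)}}{3} - \frac{2 x}{3} + \frac{4 \sqrt{3} \operatorname{atan}{\left(\frac{\sqrt{3} x}{2} \right)}}{9} is an antiderivative of f.
Check: d/dx[\frac{x \log{\left(\frac{3 x^{2}}{2} + 2 \right)}}{3} - \frac{2 x}{3} + \frac{4 \sqrt{3} \operatorname{atan}{\left(\frac{\sqrt{3} x}{2} \right)}}{9}] = \frac{\log{\left(\frac{3 x^{2}}{2} + 2 \right)}}{3} = f(x).
F(9/2) = -3 + \frac{4 \sqrt{3} \operatorname{atan}{\left(\frac{9 \sqrt{3}}{4} \right)}}{9} + \frac{3 \log{\left(\frac{259}{8} \right)}}{2}; F(-1/2) = - \frac{4 \sqrt{3} \operatorname{atan}{\left(\frac{\sqrt{3}}{4} \right)}}{9} - \frac{\log{\left(\frac{19}{8} \right)}}{6} + \frac{1}{3}.
Integral = F(9/2) - F(-1/2) = - \frac{10}{3} + \frac{\log{\left(\frac{19}{8} \right)}}{6} + \frac{4 \sqrt{3} \operatorname{atan}{\left(\frac{\sqrt{3}}{4} \right)}}{9} + \frac{4 \sqrt{3} \operatorname{atan}{\left(\frac{9 \sqrt{3}}{4} \right)}}{9} + \frac{3 \log{\left(\frac{259}{8} \right)}}{2}.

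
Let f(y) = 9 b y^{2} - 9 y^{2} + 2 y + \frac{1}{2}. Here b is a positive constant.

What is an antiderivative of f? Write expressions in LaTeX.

An antiderivative is F(y) = 3 b y^{3} - 3 y^{3} + y^{2} + \frac{y}{2}.

Integrate term by term and add the pieces.
Check: d/dy[3 b y^{3} - 3 y^{3} + y^{2} + \frac{y}{2}] = 9 b y^{2} - 9 y^{2} + 2 y + \frac{1}{2} = f(y).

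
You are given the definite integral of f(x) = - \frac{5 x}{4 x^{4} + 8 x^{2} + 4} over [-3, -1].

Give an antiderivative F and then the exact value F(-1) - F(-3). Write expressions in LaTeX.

f matches the chain-rule pattern g'(h)*h' with inner function h(x) = 2 x^{2} + 2; substituting u = h(x) collapses the integral.
F(x) = \frac{5}{8 x^{2} + 8} is an antiderivative of f.
Check: d/dx[\frac{5}{8 x^{2} + 8}] = - \frac{5 x}{4 x^{4} + 8 x^{2} + 4} = f(x).
F(-1) = \frac{5}{16}; F(-3) = \frac{1}{16}.
Integral = F(-1) - F(-3) = \frac{1}{4}.

Antiderivative: F(x) = \frac{5}{8 x^{2} + 8}; value = \frac{1}{4}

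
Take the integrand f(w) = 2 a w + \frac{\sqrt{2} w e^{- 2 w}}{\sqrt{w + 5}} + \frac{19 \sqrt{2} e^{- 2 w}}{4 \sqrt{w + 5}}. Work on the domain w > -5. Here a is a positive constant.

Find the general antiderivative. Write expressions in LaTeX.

The integrand splits into summands that can be handled one at a time.
Check: d/dw[a w^{2} - \sqrt{\frac{w}{2} + \frac{5}{2}} e^{- 2 w}] = \frac{\left(8 a w \sqrt{w + 5} e^{2 w} + 4 \sqrt{2} w + 19 \sqrt{2}\right) e^{- 2 w}}{4 \sqrt{w + 5}}, which equals f(w).

F(w) = a w^{2} - \sqrt{\frac{w}{2} + \frac{5}{2}} e^{- 2 w} + C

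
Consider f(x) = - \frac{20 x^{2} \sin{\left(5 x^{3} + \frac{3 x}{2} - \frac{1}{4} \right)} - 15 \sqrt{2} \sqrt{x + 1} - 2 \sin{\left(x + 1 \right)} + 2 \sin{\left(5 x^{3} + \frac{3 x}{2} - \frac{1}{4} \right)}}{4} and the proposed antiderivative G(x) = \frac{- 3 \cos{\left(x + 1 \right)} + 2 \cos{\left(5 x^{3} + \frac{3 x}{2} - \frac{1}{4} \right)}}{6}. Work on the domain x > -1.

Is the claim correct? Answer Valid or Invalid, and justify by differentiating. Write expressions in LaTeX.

Invalid: d/dx[G] - f = - \frac{15 \sqrt{2} \sqrt{x + 1}}{4}, which is not 0.

d/dx[G] = - 5 x^{2} \sin{\left(5 x^{3} + \frac{3 x}{2} - \frac{1}{4} \right)} + \frac{\sin{\left(x + 1 \right)}}{2} - \frac{\sin{\left(5 x^{3} + \frac{3 x}{2} - \frac{1}{4} \right)}}{2}
d/dx[G] - f(x) = - \frac{15 \sqrt{2} \sqrt{x + 1}}{4} != 0.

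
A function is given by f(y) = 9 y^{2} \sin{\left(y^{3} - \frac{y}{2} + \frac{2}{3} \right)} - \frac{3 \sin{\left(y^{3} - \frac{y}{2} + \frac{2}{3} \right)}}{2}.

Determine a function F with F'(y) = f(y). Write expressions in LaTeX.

f matches the chain-rule pattern g'(h)*h' with inner function h(y) = y^{3} - \frac{y}{2} + \frac{2}{3}; substituting u = h(y) collapses the integral.
Check: d/dy[- 3 \cos{\left(y^{3} - \frac{y}{2} + \frac{2}{3} \right)}] = 9 y^{2} \sin{\left(y^{3} - \frac{y}{2} + \frac{2}{3} \right)} - \frac{3 \sin{\left(y^{3} - \frac{y}{2} + \frac{2}{3} \right)}}{2} = f(y).

An antiderivative is F(y) = - 3 \cos{\left(y^{3} - \frac{y}{2} + \frac{2}{3} \right)}.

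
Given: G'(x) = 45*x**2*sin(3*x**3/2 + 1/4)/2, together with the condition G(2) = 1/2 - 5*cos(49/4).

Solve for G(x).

G'(x) matches the chain-rule pattern g'(h)*h' with inner function h(x) = 3*x**3/2 + 1/4; substituting u = h(x) collapses the integral.
A general antiderivative is -5*cos(3*x**3/2 + 1/4) + C.
The condition gives C = 1/2 - 5*cos(49/4) - (-5*cos(49/4)) = 1/2.
So G(x) = 1/2 - 5*cos(3*x**3/2 + 1/4).
Check: d/dx[1/2 - 5*cos(3*x**3/2 + 1/4)] = 45*x**2*sin(3*x**3/2 + 1/4)/2 = G'(x).

G(x) = 1/2 - 5*cos(3*x**3/2 + 1/4)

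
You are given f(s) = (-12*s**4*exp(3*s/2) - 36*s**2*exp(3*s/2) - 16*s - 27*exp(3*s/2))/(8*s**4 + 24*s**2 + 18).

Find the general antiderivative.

F(s) = (-(2*s**2 + 3)*exp(3*s/2) + 2)/(2*s**2 + 3) + C

Whatever form F(s) takes, F'(s) = f(s) is non-negotiable.
Check: d/ds[(-(2*s**2 + 3)*exp(3*s/2) + 2)/(2*s**2 + 3)] = (-12*s**4*exp(3*s/2) - 36*s**2*exp(3*s/2) - 16*s - 27*exp(3*s/2))/(8*s**4 + 24*s**2 + 18) = f(s).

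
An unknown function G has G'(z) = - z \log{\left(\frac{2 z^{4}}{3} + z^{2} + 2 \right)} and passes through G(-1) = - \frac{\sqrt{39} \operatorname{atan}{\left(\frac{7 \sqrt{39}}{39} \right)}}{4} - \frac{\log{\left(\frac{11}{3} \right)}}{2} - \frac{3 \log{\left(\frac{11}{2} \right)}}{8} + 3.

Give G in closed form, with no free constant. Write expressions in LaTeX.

Check a candidate G(z) by differentiating: d/dz[G] must match the given G'(z).
A general antiderivative is - \frac{z^{2} \log{\left(\frac{2 z^{4}}{3} + z^{2} + 2 \right)}}{2} + z^{2} - \frac{3 \log{\left(z^{4} + \frac{3 z^{2}}{2} + 3 \right)}}{8} - \frac{\sqrt{39} \operatorname{atan}{\left(\frac{4 \sqrt{39} z^{2}}{39} + \frac{\sqrt{39}}{13} \right)}}{4} + C.
The condition gives C = - \frac{\sqrt{39} \operatorname{atan}{\left(\frac{7 \sqrt{39}}{39} \right)}}{4} - \frac{\log{\left(\frac{11}{3} \right)}}{2} - \frac{3 \log{\left(\frac{11}{2} \right)}}{8} + 3 - (- \frac{\sqrt{39} \operatorname{atan}{\left(\frac{7 \sqrt{39}}{39} \right)}}{4} - \frac{\log{\left(\frac{11}{3} \right)}}{2} - \frac{3 \log{\left(\frac{11}{2} \right)}}{8} + 1) = 2.
So G(z) = - \frac{z^{2} \log{\left(\frac{2 z^{4}}{3} + z^{2} + 2 \right)}}{2} + z^{2} - \frac{3 \log{\left(z^{4} + \frac{3 z^{2}}{2} + 3 \right)}}{8} - \frac{\sqrt{39} \operatorname{atan}{\left(\frac{4 \sqrt{39} z^{2}}{39} + \frac{\sqrt{39}}{13} \right)}}{4} + 2.
Check: d/dz[- \frac{z^{2} \log{\left(\frac{2 z^{4}}{3} + z^{2} + 2 \right)}}{2} + z^{2} - \frac{3 \log{\left(z^{4} + \frac{3 z^{2}}{2} + 3 \right)}}{8} - \frac{\sqrt{39} \operatorname{atan}{\left(\frac{4 \sqrt{39} z^{2}}{39} + \frac{\sqrt{39}}{13} \right)}}{4} + 2] = - z \log{\left(\frac{2 z^{4}}{3} + z^{2} + 2 \right)} = G'(z).

G(z) = - \frac{z^{2} \log{\left(\frac{2 z^{4}}{3} + z^{2} + 2 \right)}}{2} + z^{2} - \frac{3 \log{\left(z^{4} + \frac{3 z^{2}}{2} + 3 \right)}}{8} - \frac{\sqrt{39} \operatorname{atan}{\left(\frac{4 \sqrt{39} z^{2}}{39} + \frac{\sqrt{39}}{13} \right)}}{4} + 2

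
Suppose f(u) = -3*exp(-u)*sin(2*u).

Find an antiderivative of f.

A first test for any F(u): its u-derivative must equal f(u) identically.
Check: d/du[3*(sin(2*u) + 2*cos(2*u))*exp(-u)/5] = -3*exp(-u)*sin(2*u) = f(u).

An antiderivative is F(u) = 3*(sin(2*u) + 2*cos(2*u))*exp(-u)/5.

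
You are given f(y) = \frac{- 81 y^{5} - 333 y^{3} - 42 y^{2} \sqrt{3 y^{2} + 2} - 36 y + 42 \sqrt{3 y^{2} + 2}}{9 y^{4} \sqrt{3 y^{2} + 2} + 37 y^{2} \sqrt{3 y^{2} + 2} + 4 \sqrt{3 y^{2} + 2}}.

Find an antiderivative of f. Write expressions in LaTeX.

An antiderivative is F(y) = - 3 \sqrt{3 y^{2} + 2} - 3 \operatorname{atan}{\left(\frac{y}{2} \right)} + 4 \operatorname{atan}{\left(3 y \right)}.

A candidate is checked by its d/dy: the result must match f(y).
Check: d/dy[- 3 \sqrt{3 y^{2} + 2} - 3 \operatorname{atan}{\left(\frac{y}{2} \right)} + 4 \operatorname{atan}{\left(3 y \right)}] = \frac{- 81 y^{5} - 333 y^{3} - 42 y^{2} \sqrt{3 y^{2} + 2} - 36 y + 42 \sqrt{3 y^{2} + 2}}{9 y^{4} \sqrt{3 y^{2} + 2} + 37 y^{2} \sqrt{3 y^{2} + 2} + 4 \sqrt{3 y^{2} + 2}} = f(y).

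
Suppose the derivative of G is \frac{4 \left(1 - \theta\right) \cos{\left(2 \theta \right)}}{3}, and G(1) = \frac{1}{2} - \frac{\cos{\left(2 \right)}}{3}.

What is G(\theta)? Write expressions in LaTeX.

A first test for any G(\theta): its \theta-derivative must equal the given G'(\theta).
A general antiderivative is - \frac{2 \theta \sin{\left(2 \theta \right)}}{3} + \frac{2 \sin{\left(2 \theta \right)}}{3} - \frac{\cos{\left(2 \theta \right)}}{3} + C.
The condition gives C = \frac{1}{2} - \frac{\cos{\left(2 \right)}}{3} - (- \frac{\cos{\left(2 \right)}}{3}) = \frac{1}{2}.
So G(\theta) = - \frac{2 \theta \sin{\left(2 \theta \right)}}{3} + \frac{2 \sin{\left(2 \theta \right)}}{3} - \frac{\cos{\left(2 \theta \right)}}{3} + \frac{1}{2}.
Check: d/d\theta[- \frac{2 \theta \sin{\left(2 \theta \right)}}{3} + \frac{2 \sin{\left(2 \theta \right)}}{3} - \frac{\cos{\left(2 \theta \right)}}{3} + \frac{1}{2}] = - \frac{4 \theta \cos{\left(2 \theta \right)}}{3} + \frac{4 \cos{\left(2 \theta \right)}}{3}, which equals G'(\theta).

G(\theta) = - \frac{2 \theta \sin{\left(2 \theta \right)}}{3} + \frac{2 \sin{\left(2 \theta \right)}}{3} - \frac{\cos{\left(2 \theta \right)}}{3} + \frac{1}{2}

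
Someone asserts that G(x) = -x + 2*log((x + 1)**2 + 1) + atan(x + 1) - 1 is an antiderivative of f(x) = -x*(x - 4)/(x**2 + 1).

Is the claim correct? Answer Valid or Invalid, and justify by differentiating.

d/dx[G] = (-x**2 + 2*x + 3)/(x**2 + 2*x + 2)
d/dx[G] - f(x) = (-4*x**2 - 6*x + 3)/(x**4 + 2*x**3 + 3*x**2 + 2*x + 2) != 0.

Invalid: d/dx[G] - f = (-4*x**2 - 6*x + 3)/(x**4 + 2*x**3 + 3*x**2 + 2*x + 2), which is not 0.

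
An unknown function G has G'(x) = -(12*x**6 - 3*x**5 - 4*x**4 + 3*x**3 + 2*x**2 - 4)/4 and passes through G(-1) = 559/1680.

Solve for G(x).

G(x) = -3*x**7/7 + x**6/8 + x**5/5 - 3*x**4/16 - x**3/6 + x + 1

Differentiate the proposed G(x) back; it has to land on the given G'(x).
A general antiderivative is -3*x**7/7 + x**6/8 + x**5/5 - 3*x**4/16 - x**3/6 + x + C.
The condition gives C = 559/1680 - (-1121/1680) = 1.
So G(x) = -3*x**7/7 + x**6/8 + x**5/5 - 3*x**4/16 - x**3/6 + x + 1.
Check: d/dx[-3*x**7/7 + x**6/8 + x**5/5 - 3*x**4/16 - x**3/6 + x + 1] = -3*x**6 + 3*x**5/4 + x**4 - 3*x**3/4 - x**2/2 + 1, which equals G'(x).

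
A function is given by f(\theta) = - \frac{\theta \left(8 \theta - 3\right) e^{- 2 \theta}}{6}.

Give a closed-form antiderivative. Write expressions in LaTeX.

f has the shape u'v + uv' for u = \frac{2 \theta^{2}}{3} + \frac{5 \theta}{12} + \frac{5}{24} and v = e^{- 2 \theta} — it is the derivative of the product u*v.
Check: d/d\theta[\frac{\left(16 \theta^{2} + 10 \theta + 5\right) e^{- 2 \theta}}{24}] = \frac{\left(- 8 \theta^{2} + 3 \theta\right) e^{- 2 \theta}}{6}, which equals f(\theta).

An antiderivative is F(\theta) = \frac{\left(16 \theta^{2} + 10 \theta + 5\right) e^{- 2 \theta}}{24}.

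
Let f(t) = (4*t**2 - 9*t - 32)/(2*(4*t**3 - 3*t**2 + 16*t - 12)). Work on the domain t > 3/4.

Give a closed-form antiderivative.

An antiderivative is F(t) = -log(2*t - 3/2) + 3*log(t**2 + 4)/4.

An antiderivative F(t) passes only if d/dt[F] lands on f(t) exactly.
Check: d/dt[-log(2*t - 3/2) + 3*log(t**2 + 4)/4] = (4*t**2 - 9*t - 32)/(8*t**3 - 6*t**2 + 32*t - 24), which equals f(t).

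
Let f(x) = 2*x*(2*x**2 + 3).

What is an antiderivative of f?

The substitution u = x**2 + 3/2 works: f is exactly (dF/du)*(du/dx) for that inner function.
Check: d/dx[(x**2 + 3/2)**2] = 4*x**3 + 6*x, which equals f(x).

An antiderivative is F(x) = (x**2 + 3/2)**2.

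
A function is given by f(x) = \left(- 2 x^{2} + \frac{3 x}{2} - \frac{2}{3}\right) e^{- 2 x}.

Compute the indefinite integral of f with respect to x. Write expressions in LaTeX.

F(x) = \frac{\left(24 x^{2} + 6 x + 11\right) e^{- 2 x}}{24} + C

Recognize the product-rule pattern: f = u'v + uv' with u = x^{2} + \frac{x}{4} + \frac{11}{24}, v = e^{- 2 x}, so integration by parts undoes it.
Check: d/dx[\frac{\left(24 x^{2} + 6 x + 11\right) e^{- 2 x}}{24}] = \frac{\left(- 12 x^{2} + 9 x - 4\right) e^{- 2 x}}{6}, which equals f(x).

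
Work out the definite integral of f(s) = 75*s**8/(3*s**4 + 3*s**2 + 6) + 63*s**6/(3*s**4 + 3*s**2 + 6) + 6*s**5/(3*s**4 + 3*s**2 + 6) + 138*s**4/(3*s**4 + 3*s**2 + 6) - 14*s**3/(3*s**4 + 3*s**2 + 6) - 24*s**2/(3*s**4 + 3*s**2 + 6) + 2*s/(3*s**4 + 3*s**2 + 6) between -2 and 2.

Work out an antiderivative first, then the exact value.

The integrand splits into summands that can be handled one at a time.
F(s) = 5*s**5 - 4*s**3/3 + s**2 - 5*log(s**4 + s**2 + 2)/3 is an antiderivative of f.
Check: d/ds[5*s**5 - 4*s**3/3 + s**2 - 5*log(s**4 + s**2 + 2)/3] = (75*s**8 + 63*s**6 + 6*s**5 + 138*s**4 - 14*s**3 - 24*s**2 + 2*s)/(3*s**4 + 3*s**2 + 6), which equals f(s).
F(2) = 460/3 - 5*log(22)/3; F(-2) = -436/3 - 5*log(22)/3.
Integral = F(2) - F(-2) = 896/3.

Antiderivative: F(s) = 5*s**5 - 4*s**3/3 + s**2 - 5*log(s**4 + s**2 + 2)/3; value = 896/3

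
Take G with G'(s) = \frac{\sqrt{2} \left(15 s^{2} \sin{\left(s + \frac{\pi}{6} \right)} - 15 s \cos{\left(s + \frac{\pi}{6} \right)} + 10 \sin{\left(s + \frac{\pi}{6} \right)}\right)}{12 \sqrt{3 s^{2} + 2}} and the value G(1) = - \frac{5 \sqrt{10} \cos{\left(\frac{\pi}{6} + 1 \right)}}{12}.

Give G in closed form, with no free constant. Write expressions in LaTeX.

G(s) = - \frac{5 \sqrt{\frac{3 s^{2}}{2} + 1} \cos{\left(s + \frac{\pi}{6} \right)}}{6}

G'(s) has the shape u'v + uv' for u = - \frac{5 \sqrt{\frac{3 s^{2}}{2} + 1}}{6} and v = \cos{\left(s + \frac{\pi}{6} \right)} — it is the derivative of the product u*v.
A general antiderivative is - \frac{5 \sqrt{\frac{3 s^{2}}{2} + 1} \cos{\left(s + \frac{\pi}{6} \right)}}{6} + C.
The condition gives C = - \frac{5 \sqrt{10} \cos{\left(\frac{\pi}{6} + 1 \right)}}{12} - (- \frac{5 \sqrt{10} \cos{\left(\frac{\pi}{6} + 1 \right)}}{12}) = 0.
So G(s) = - \frac{5 \sqrt{\frac{3 s^{2}}{2} + 1} \cos{\left(s + \frac{\pi}{6} \right)}}{6}.
Check: d/ds[- \frac{5 \sqrt{\frac{3 s^{2}}{2} + 1} \cos{\left(s + \frac{\pi}{6} \right)}}{6}] = \frac{\sqrt{2} \left(15 s^{2} \sin{\left(s + \frac{\pi}{6} \right)} - 15 s \cos{\left(s + \frac{\pi}{6} \right)} + 10 \sin{\left(s + \frac{\pi}{6} \right)}\right)}{12 \sqrt{3 s^{2} + 2}} = G'(s).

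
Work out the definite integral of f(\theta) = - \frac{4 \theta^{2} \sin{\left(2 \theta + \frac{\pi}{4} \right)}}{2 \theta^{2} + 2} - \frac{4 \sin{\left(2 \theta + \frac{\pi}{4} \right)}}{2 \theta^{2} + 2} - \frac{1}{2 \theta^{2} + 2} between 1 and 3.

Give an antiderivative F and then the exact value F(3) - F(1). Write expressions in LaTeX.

Integrate term by term and add the pieces.
F(\theta) = \frac{2 \cos{\left(2 \theta + \frac{\pi}{4} \right)} - \operatorname{atan}{\left(\theta \right)}}{2} is an antiderivative of f.
Check: d/d\theta[\frac{2 \cos{\left(2 \theta + \frac{\pi}{4} \right)} - \operatorname{atan}{\left(\theta \right)}}{2}] = \frac{- 4 \theta^{2} \sin{\left(2 \theta + \frac{\pi}{4} \right)} - 4 \sin{\left(2 \theta + \frac{\pi}{4} \right)} - 1}{2 \theta^{2} + 2}, which equals f(\theta).
F(3) = - \frac{\operatorname{atan}{\left(3 \right)}}{2} + \cos{\left(\frac{\pi}{4} + 6 \right)}; F(1) = \cos{\left(\frac{\pi}{4} + 2 \right)} - \frac{\pi}{8}.
Integral = F(3) - F(1) = - \frac{\operatorname{atan}{\left(3 \right)}}{2} + \frac{\pi}{8} + \cos{\left(\frac{\pi}{4} + 6 \right)} - \cos{\left(\frac{\pi}{4} + 2 \right)}.

Antiderivative: F(\theta) = \frac{2 \cos{\left(2 \theta + \frac{\pi}{4} \right)} - \operatorname{atan}{\left(\theta \right)}}{2}; value = - \frac{\operatorname{atan}{\left(3 \right)}}{2} + \frac{\pi}{8} + \cos{\left(\frac{\pi}{4} + 6 \right)} - \cos{\left(\frac{\pi}{4} + 2 \right)}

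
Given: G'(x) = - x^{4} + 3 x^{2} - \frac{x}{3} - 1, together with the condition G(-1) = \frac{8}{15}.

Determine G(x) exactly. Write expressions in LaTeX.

Integrate term by term and add the pieces.
A general antiderivative is - \frac{x^{5}}{5} + x^{3} - \frac{x^{2}}{6} - x + C.
The condition gives C = \frac{8}{15} - (\frac{1}{30}) = \frac{1}{2}.
So G(x) = - \frac{6 x^{5} - 30 x^{3} + 5 x^{2} + 30 x - 15}{30}.
Check: d/dx[- \frac{6 x^{5} - 30 x^{3} + 5 x^{2} + 30 x - 15}{30}] = - x^{4} + 3 x^{2} - \frac{x}{3} - 1 = G'(x).

G(x) = - \frac{6 x^{5} - 30 x^{3} + 5 x^{2} + 30 x - 15}{30}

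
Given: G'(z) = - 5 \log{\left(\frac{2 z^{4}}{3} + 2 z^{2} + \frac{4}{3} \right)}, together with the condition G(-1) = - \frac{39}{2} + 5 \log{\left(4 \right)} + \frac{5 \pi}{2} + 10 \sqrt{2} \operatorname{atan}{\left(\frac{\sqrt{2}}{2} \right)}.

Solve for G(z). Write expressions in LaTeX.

G(z) = \frac{- 10 z \log{\left(\frac{2 z^{4}}{3} + 2 z^{2} + \frac{4}{3} \right)} + 40 z - 20 \operatorname{atan}{\left(z \right)} - 20 \sqrt{2} \operatorname{atan}{\left(\frac{\sqrt{2} z}{2} \right)} + 1}{2}

A first test for any G(z): its z-derivative must equal the given G'(z).
A general antiderivative is - 5 z \log{\left(\frac{2 z^{4}}{3} + 2 z^{2} + \frac{4}{3} \right)} + 20 z - 10 \operatorname{atan}{\left(z \right)} - 10 \sqrt{2} \operatorname{atan}{\left(\frac{\sqrt{2} z}{2} \right)} + C.
The condition gives C = - \frac{39}{2} + 5 \log{\left(4 \right)} + \frac{5 \pi}{2} + 10 \sqrt{2} \operatorname{atan}{\left(\frac{\sqrt{2}}{2} \right)} - (-20 + 5 \log{\left(4 \right)} + \frac{5 \pi}{2} + 10 \sqrt{2} \operatorname{atan}{\left(\frac{\sqrt{2}}{2} \right)}) = \frac{1}{2}.
So G(z) = \frac{- 10 z \log{\left(\frac{2 z^{4}}{3} + 2 z^{2} + \frac{4}{3} \right)} + 40 z - 20 \operatorname{atan}{\left(z \right)} - 20 \sqrt{2} \operatorname{atan}{\left(\frac{\sqrt{2} z}{2} \right)} + 1}{2}.
Check: d/dz[\frac{- 10 z \log{\left(\frac{2 z^{4}}{3} + 2 z^{2} + \frac{4}{3} \right)} + 40 z - 20 \operatorname{atan}{\left(z \right)} - 20 \sqrt{2} \operatorname{atan}{\left(\frac{\sqrt{2} z}{2} \right)} + 1}{2}] = - 5 \log{\left(\frac{z^{4}}{3} + z^{2} + \frac{2}{3} \right)} - 5 \log{\left(2 \right)}, which equals G'(z).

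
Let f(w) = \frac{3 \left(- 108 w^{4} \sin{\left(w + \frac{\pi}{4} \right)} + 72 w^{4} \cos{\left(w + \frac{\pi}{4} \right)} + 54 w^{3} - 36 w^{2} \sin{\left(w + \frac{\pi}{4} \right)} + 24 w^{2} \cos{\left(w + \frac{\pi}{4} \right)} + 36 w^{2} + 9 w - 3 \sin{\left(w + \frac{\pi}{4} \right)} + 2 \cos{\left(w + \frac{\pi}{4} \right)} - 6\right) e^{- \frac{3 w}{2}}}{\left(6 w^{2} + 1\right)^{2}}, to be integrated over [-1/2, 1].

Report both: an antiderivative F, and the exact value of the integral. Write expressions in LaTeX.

Antiderivative: F(w) = - \frac{6 w}{2 w^{2} e^{\frac{3 w}{2}} + \frac{e^{\frac{3 w}{2}}}{3}} + 6 e^{- \frac{3 w}{2}} \sin{\left(w + \frac{\pi}{4} \right)}; value = - \frac{18 e^{\frac{3}{4}}}{5} - 6 e^{\frac{3}{4}} \cos{\left(\frac{1}{2} + \frac{\pi}{4} \right)} - \frac{18}{7 e^{\frac{3}{2}}} + \frac{6 \sin{\left(\frac{\pi}{4} + 1 \right)}}{e^{\frac{3}{2}}}

Recognize the product-rule pattern: f = u'v + uv' with u = - \frac{6 w}{2 w^{2} + \frac{1}{3}} + 6 \sin{\left(w + \frac{\pi}{4} \right)}, v = e^{- \frac{3 w}{2}}, so integration by parts undoes it.
F(w) = - \frac{6 w}{2 w^{2} e^{\frac{3 w}{2}} + \frac{e^{\frac{3 w}{2}}}{3}} + 6 e^{- \frac{3 w}{2}} \sin{\left(w + \frac{\pi}{4} \right)} is an antiderivative of f.
Check: d/dw[- \frac{6 w}{2 w^{2} e^{\frac{3 w}{2}} + \frac{e^{\frac{3 w}{2}}}{3}} + 6 e^{- \frac{3 w}{2}} \sin{\left(w + \frac{\pi}{4} \right)}] = \frac{- 324 w^{4} \sin{\left(w + \frac{\pi}{4} \right)} + 216 w^{4} \cos{\left(w + \frac{\pi}{4} \right)} + 162 w^{3} - 108 w^{2} \sin{\left(w + \frac{\pi}{4} \right)} + 72 w^{2} \cos{\left(w + \frac{\pi}{4} \right)} + 108 w^{2} + 27 w - 9 \sin{\left(w + \frac{\pi}{4} \right)} + 6 \cos{\left(w + \frac{\pi}{4} \right)} - 18}{36 w^{4} e^{\frac{3 w}{2}} + 12 w^{2} e^{\frac{3 w}{2}} + e^{\frac{3 w}{2}}}, which equals f(w).
F(1) = - \frac{18}{7 e^{\frac{3}{2}}} + \frac{6 \sin{\left(\frac{\pi}{4} + 1 \right)}}{e^{\frac{3}{2}}}; F(-1/2) = 6 e^{\frac{3}{4}} \cos{\left(\frac{1}{2} + \frac{\pi}{4} \right)} + \frac{18 e^{\frac{3}{4}}}{5}.
Integral = F(1) - F(-1/2) = - \frac{18 e^{\frac{3}{4}}}{5} - 6 e^{\frac{3}{4}} \cos{\left(\frac{1}{2} + \frac{\pi}{4} \right)} - \frac{18}{7 e^{\frac{3}{2}}} + \frac{6 \sin{\left(\frac{\pi}{4} + 1 \right)}}{e^{\frac{3}{2}}}.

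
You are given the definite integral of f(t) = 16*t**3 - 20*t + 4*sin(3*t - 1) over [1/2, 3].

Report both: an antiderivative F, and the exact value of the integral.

The integrand splits into summands that can be handled one at a time.
F(t) = 4*t**4 - 10*t**2 - 4*cos(3*t - 1)/3 is an antiderivative of f.
Check: d/dt[4*t**4 - 10*t**2 - 4*cos(3*t - 1)/3] = 16*t**3 - 20*t + 4*sin(3*t - 1) = f(t).
F(3) = 234 - 4*cos(8)/3; F(1/2) = -9/4 - 4*cos(1/2)/3.
Integral = F(3) - F(1/2) = -4*cos(8)/3 + 4*cos(1/2)/3 + 945/4.

Antiderivative: F(t) = 4*t**4 - 10*t**2 - 4*cos(3*t - 1)/3; value = -4*cos(8)/3 + 4*cos(1/2)/3 + 945/4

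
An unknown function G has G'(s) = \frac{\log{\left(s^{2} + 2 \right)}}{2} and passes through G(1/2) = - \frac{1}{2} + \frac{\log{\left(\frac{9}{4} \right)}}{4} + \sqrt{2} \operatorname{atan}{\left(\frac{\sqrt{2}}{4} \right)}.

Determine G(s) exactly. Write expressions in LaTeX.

A first test for any G(s): its s-derivative must equal the given G'(s).
A general antiderivative is \frac{s \log{\left(s^{2} + 2 \right)}}{2} - s + \sqrt{2} \operatorname{atan}{\left(\frac{\sqrt{2} s}{2} \right)} + C.
The condition gives C = - \frac{1}{2} + \frac{\log{\left(\frac{9}{4} \right)}}{4} + \sqrt{2} \operatorname{atan}{\left(\frac{\sqrt{2}}{4} \right)} - (- \frac{1}{2} + \frac{\log{\left(\frac{9}{4} \right)}}{4} + \sqrt{2} \operatorname{atan}{\left(\frac{\sqrt{2}}{4} \right)}) = 0.
So G(s) = \frac{s \log{\left(s^{2} + 2 \right)}}{2} - s + \sqrt{2} \operatorname{atan}{\left(\frac{\sqrt{2} s}{2} \right)}.
Check: d/ds[\frac{s \log{\left(s^{2} + 2 \right)}}{2} - s + \sqrt{2} \operatorname{atan}{\left(\frac{\sqrt{2} s}{2} \right)}] = \frac{\log{\left(s^{2} + 2 \right)}}{2} = G'(s).

G(s) = \frac{s \log{\left(s^{2} + 2 \right)}}{2} - s + \sqrt{2} \operatorname{atan}{\left(\frac{\sqrt{2} s}{2} \right)}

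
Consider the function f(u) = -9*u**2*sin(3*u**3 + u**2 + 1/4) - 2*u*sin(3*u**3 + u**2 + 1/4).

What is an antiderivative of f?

f matches the chain-rule pattern g'(h)*h' with inner function h(u) = 3*u**3 + u**2 + 1/4; substituting w = h(u) collapses the integral.
Check: d/du[cos(3*u**3 + u**2 + 1/4)] = -9*u**2*sin(3*u**3 + u**2 + 1/4) - 2*u*sin(3*u**3 + u**2 + 1/4) = f(u).

An antiderivative is F(u) = cos(3*u**3 + u**2 + 1/4).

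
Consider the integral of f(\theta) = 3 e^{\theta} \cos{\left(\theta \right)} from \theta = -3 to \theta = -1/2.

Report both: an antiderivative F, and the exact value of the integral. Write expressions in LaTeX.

Antiderivative: F(\theta) = \frac{3 \left(\sin{\left(\theta \right)} + \cos{\left(\theta \right)}\right) e^{\theta}}{2}; value = - \frac{3 \sin{\left(\frac{1}{2} \right)}}{2 e^{\frac{1}{2}}} + \frac{3 \sin{\left(3 \right)}}{2 e^{3}} - \frac{3 \cos{\left(3 \right)}}{2 e^{3}} + \frac{3 \cos{\left(\frac{1}{2} \right)}}{2 e^{\frac{1}{2}}}

Since d/d\theta undoes antidifferentiation here, F'(\theta) = f(\theta) is required of F(\theta).
F(\theta) = \frac{3 \left(\sin{\left(\theta \right)} + \cos{\left(\theta \right)}\right) e^{\theta}}{2} is an antiderivative of f.
Check: d/d\theta[\frac{3 \left(\sin{\left(\theta \right)} + \cos{\left(\theta \right)}\right) e^{\theta}}{2}] = 3 e^{\theta} \cos{\left(\theta \right)} = f(\theta).
F(-1/2) = - \frac{3 \sin{\left(\frac{1}{2} \right)}}{2 e^{\frac{1}{2}}} + \frac{3 \cos{\left(\frac{1}{2} \right)}}{2 e^{\frac{1}{2}}}; F(-3) = \frac{3 \cos{\left(3 \right)}}{2 e^{3}} - \frac{3 \sin{\left(3 \right)}}{2 e^{3}}.
Integral = F(-1/2) - F(-3) = - \frac{3 \sin{\left(\frac{1}{2} \right)}}{2 e^{\frac{1}{2}}} + \frac{3 \sin{\left(3 \right)}}{2 e^{3}} - \frac{3 \cos{\left(3 \right)}}{2 e^{3}} + \frac{3 \cos{\left(\frac{1}{2} \right)}}{2 e^{\frac{1}{2}}}.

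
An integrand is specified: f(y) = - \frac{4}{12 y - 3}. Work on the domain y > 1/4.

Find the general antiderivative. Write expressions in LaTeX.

Recover f(y) by differentiating a candidate F(y); any mismatch rules it out.
Check: d/dy[- \frac{\log{\left(2 y - \frac{1}{2} \right)}}{3}] = - \frac{4}{12 y - 3} = f(y).

F(y) = - \frac{\log{\left(2 y - \frac{1}{2} \right)}}{3} + C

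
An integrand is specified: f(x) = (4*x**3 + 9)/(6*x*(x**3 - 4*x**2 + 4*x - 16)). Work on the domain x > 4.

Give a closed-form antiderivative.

An antiderivative is F(x) = -3*log(x)/32 + 53*log(x - 4)/96 + 5*log(x**2 + 4)/48 + 11*atan(x/2)/48.

The denominator factors as 6*x*(x - 4)*(x**2 + 4); partial fractions split f into directly integrable pieces: (5*x + 11)/(24*(x**2 + 4)) + 53/(96*(x - 4)) - 3/(32*x).
Check: d/dx[-3*log(x)/32 + 53*log(x - 4)/96 + 5*log(x**2 + 4)/48 + 11*atan(x/2)/48] = (4*x**3 + 9)/(6*x**4 - 24*x**3 + 24*x**2 - 96*x), which equals f(x).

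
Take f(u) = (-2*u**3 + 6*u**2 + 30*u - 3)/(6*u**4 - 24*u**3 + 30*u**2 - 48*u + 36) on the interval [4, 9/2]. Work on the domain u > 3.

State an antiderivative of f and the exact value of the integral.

Factor the denominator (6*(u - 3)*(u - 1)*(u**2 + 2)) and decompose: f = -(26*u + 287)/(198*(u**2 + 2)) - 31/(36*(u - 1)) + 29/(44*(u - 3)); each piece integrates to a log, atan, or power term.
F(u) = 29*log(u - 3)/44 - 31*log(u - 1)/36 - 13*log(u**2 + 2)/198 - 287*sqrt(2)*atan(sqrt(2)*u/2)/396 is an antiderivative of f.
Check: d/du[29*log(u - 3)/44 - 31*log(u - 1)/36 - 13*log(u**2 + 2)/198 - 287*sqrt(2)*atan(sqrt(2)*u/2)/396] = (-2*u**3 + 6*u**2 + 30*u - 3)/(6*u**4 - 24*u**3 + 30*u**2 - 48*u + 36) = f(u).
F(9/2) = -287*sqrt(2)*atan(9*sqrt(2)/4)/396 - 31*log(7/2)/36 - 13*log(89/4)/198 + 29*log(3/2)/44; F(4) = -287*sqrt(2)*atan(2*sqrt(2))/396 - 31*log(3)/36 - 13*log(18)/198.
Integral = F(9/2) - F(4) = -287*sqrt(2)*atan(9*sqrt(2)/4)/396 - 31*log(7/2)/36 - 13*log(89/4)/198 + 13*log(18)/198 + 29*log(3/2)/44 + 31*log(3)/36 + 287*sqrt(2)*atan(2*sqrt(2))/396.

Antiderivative: F(u) = 29*log(u - 3)/44 - 31*log(u - 1)/36 - 13*log(u**2 + 2)/198 - 287*sqrt(2)*atan(sqrt(2)*u/2)/396; value = -287*sqrt(2)*atan(9*sqrt(2)/4)/396 - 31*log(7/2)/36 - 13*log(89/4)/198 + 13*log(18)/198 + 29*log(3/2)/44 + 31*log(3)/36 + 287*sqrt(2)*atan(2*sqrt(2))/396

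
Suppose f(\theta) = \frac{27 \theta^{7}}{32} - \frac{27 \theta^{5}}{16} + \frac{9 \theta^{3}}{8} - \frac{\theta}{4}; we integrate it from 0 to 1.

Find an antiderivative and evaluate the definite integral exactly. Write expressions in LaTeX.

The substitution u = \frac{1}{2} - \frac{3 \theta^{2}}{4} works: f is exactly (dF/du)*(du/d\theta) for that inner function.
F(\theta) = \frac{\left(3 \theta^{2} - 2\right)^{4}}{768} is an antiderivative of f.
Check: d/d\theta[\frac{\left(3 \theta^{2} - 2\right)^{4}}{768}] = \frac{27 \theta^{7}}{32} - \frac{27 \theta^{5}}{16} + \frac{9 \theta^{3}}{8} - \frac{\theta}{4} = f(\theta).
F(1) = \frac{1}{768}; F(0) = \frac{1}{48}.
Integral = F(1) - F(0) = - \frac{5}{256}.

Antiderivative: F(\theta) = \frac{\left(3 \theta^{2} - 2\right)^{4}}{768}; value = - \frac{5}{256}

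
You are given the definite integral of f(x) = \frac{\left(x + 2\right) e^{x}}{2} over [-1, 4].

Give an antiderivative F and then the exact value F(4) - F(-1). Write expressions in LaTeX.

f has the shape u'v + uv' for u = \frac{x}{2} + \frac{1}{2} and v = e^{x} — it is the derivative of the product u*v.
F(x) = \frac{\left(x + 1\right) e^{x}}{2} is an antiderivative of f.
Check: d/dx[\frac{\left(x + 1\right) e^{x}}{2}] = \frac{x e^{x}}{2} + e^{x}, which equals f(x).
F(4) = \frac{5 e^{4}}{2}; F(-1) = 0.
Integral = F(4) - F(-1) = \frac{5 e^{4}}{2}.

Antiderivative: F(x) = \frac{\left(x + 1\right) e^{x}}{2}; value = \frac{5 e^{4}}{2}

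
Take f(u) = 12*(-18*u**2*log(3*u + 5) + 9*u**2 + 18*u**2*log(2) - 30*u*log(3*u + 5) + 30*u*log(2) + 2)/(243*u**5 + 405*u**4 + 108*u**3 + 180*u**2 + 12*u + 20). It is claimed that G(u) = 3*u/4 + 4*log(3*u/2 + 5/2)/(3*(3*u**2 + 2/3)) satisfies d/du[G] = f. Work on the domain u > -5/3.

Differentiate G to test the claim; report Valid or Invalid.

d/du[G] = (729*u**5 + 1215*u**4 + 324*u**3 - 864*u**2*log(3*u + 5) + 864*u**2*log(2) + 972*u**2 - 1440*u*log(3*u + 5) + 36*u + 1440*u*log(2) + 156)/(972*u**5 + 1620*u**4 + 432*u**3 + 720*u**2 + 48*u + 80)
d/du[G] - f(u) = 3/4 != 0.

Invalid: d/du[G] - f = 3/4, which is not 0.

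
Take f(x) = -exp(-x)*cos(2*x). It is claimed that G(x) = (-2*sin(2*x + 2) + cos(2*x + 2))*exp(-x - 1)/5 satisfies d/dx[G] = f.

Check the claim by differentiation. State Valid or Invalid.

d/dx[G] = -exp(-1)*exp(-x)*cos(2*x + 2)
d/dx[G] - f(x) = (exp(1)*cos(2*x) - cos(2*x + 2))*exp(-1)*exp(-x) != 0.

Invalid: d/dx[G] - f = (exp(1)*cos(2*x) - cos(2*x + 2))*exp(-1)*exp(-x), which is not 0.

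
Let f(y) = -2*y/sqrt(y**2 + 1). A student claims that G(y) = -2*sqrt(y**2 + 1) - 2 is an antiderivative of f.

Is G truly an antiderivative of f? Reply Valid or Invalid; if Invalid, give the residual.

d/dy[G] = -2*y/sqrt(y**2 + 1)
This equals f(y) exactly, so the claim holds.

Valid: G'(y) = f(y).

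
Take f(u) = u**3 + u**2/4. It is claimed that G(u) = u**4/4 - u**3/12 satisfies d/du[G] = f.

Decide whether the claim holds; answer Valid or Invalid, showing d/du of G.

Invalid: d/du[G] - f = -u**2/2, which is not 0.

d/du[G] = u**3 - u**2/4
d/du[G] - f(u) = -u**2/2 != 0.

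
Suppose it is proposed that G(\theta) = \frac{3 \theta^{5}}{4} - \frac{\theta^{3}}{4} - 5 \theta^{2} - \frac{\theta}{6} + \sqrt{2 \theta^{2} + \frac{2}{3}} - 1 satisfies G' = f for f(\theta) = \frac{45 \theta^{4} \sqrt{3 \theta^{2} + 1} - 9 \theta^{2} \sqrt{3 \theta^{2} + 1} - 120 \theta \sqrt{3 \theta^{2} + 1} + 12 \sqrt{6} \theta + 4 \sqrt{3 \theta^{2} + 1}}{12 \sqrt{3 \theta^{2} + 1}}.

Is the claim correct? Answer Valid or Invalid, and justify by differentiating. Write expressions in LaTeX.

Invalid: d/d\theta[G] - f = - \frac{1}{2}, which is not 0.

d/d\theta[G] = \frac{45 \theta^{4} \sqrt{3 \theta^{2} + 1} - 9 \theta^{2} \sqrt{3 \theta^{2} + 1} - 120 \theta \sqrt{3 \theta^{2} + 1} + 12 \sqrt{6} \theta - 2 \sqrt{3 \theta^{2} + 1}}{12 \sqrt{3 \theta^{2} + 1}}
d/d\theta[G] - f(\theta) = - \frac{1}{2} != 0.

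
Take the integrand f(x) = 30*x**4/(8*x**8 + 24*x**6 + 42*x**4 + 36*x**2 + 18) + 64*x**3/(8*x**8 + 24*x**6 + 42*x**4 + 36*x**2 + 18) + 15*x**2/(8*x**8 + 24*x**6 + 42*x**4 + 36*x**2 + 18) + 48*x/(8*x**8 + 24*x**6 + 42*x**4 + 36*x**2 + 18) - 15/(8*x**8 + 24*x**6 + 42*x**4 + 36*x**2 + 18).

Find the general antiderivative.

F(x) = (-5*x/4 - 2)/(x**4 + 3*x**2/2 + 3/2) + C

Recognize the product-rule pattern: f = u'v + uv' with u = 1/(x**4 + 3*x**2/2 + 3/2), v = -5*x/4 - 2, so integration by parts undoes it.
Check: d/dx[(-5*x/4 - 2)/(x**4 + 3*x**2/2 + 3/2)] = (30*x**4 + 64*x**3 + 15*x**2 + 48*x - 15)/(8*x**8 + 24*x**6 + 42*x**4 + 36*x**2 + 18), which equals f(x).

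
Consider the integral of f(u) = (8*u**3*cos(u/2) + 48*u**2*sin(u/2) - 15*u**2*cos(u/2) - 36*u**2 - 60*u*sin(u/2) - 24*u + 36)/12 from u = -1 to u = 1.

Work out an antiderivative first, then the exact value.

A first test for any F(u): its u-derivative must equal f(u) identically.
F(u) = -u**3 - u**2 + 3*u + (4*u**3/3 - 5*u**2/2)*sin(u/2) is an antiderivative of f.
Check: d/du[-u**3 - u**2 + 3*u + (4*u**3/3 - 5*u**2/2)*sin(u/2)] = 2*u**3*cos(u/2)/3 + 4*u**2*sin(u/2) - 5*u**2*cos(u/2)/4 - 3*u**2 - 5*u*sin(u/2) - 2*u + 3, which equals f(u).
F(1) = 1 - 7*sin(1/2)/6; F(-1) = -3 + 23*sin(1/2)/6.
Integral = F(1) - F(-1) = 4 - 5*sin(1/2).

Antiderivative: F(u) = -u**3 - u**2 + 3*u + (4*u**3/3 - 5*u**2/2)*sin(u/2); value = 4 - 5*sin(1/2)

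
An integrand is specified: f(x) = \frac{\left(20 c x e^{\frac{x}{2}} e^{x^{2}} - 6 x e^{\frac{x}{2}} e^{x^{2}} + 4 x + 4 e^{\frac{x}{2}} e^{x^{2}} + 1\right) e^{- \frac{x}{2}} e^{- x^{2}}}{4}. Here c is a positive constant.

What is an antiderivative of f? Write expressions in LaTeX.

An antiderivative is F(x) = \frac{10 c x^{2} - 3 x^{2} + 4 x - 2 e^{- x^{2} - \frac{x}{2}} - 16}{4}.

A first test for any F(x): its x-derivative must equal f(x) identically.
Check: d/dx[\frac{10 c x^{2} - 3 x^{2} + 4 x - 2 e^{- x^{2} - \frac{x}{2}} - 16}{4}] = \frac{\left(20 c x e^{\frac{x}{2}} e^{x^{2}} - 6 x e^{\frac{x}{2}} e^{x^{2}} + 4 x + 4 e^{\frac{x}{2}} e^{x^{2}} + 1\right) e^{- \frac{x}{2}} e^{- x^{2}}}{4} = f(x).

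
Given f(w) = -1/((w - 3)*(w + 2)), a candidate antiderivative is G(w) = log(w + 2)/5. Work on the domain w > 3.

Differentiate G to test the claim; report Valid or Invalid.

d/dw[G] = 1/(5*w + 10)
d/dw[G] - f(w) = 1/(5*w - 15) != 0.

Invalid: d/dw[G] - f = 1/(5*w - 15), which is not 0.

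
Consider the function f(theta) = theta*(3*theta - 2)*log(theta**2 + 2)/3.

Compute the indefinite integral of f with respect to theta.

Recover f(theta) by differentiating a candidate F(theta); any mismatch rules it out.
Check: d/dtheta[(-2*theta**3 + 3*theta**2*(theta - 1)*log(theta**2 + 2) + 3*theta**2 + 12*theta - 6*log(theta**2 + 2) - 12*sqrt(2)*atan(sqrt(2)*theta/2))/9] = theta**2*log(theta**2 + 2) - 2*theta*log(theta**2 + 2)/3, which equals f(theta).

F(theta) = (-2*theta**3 + 3*theta**2*(theta - 1)*log(theta**2 + 2) + 3*theta**2 + 12*theta - 6*log(theta**2 + 2) - 12*sqrt(2)*atan(sqrt(2)*theta/2))/9 + C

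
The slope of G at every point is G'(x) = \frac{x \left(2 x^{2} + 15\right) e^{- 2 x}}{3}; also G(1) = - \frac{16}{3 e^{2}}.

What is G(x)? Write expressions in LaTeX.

G(x) = \frac{\left(- 2 x^{3} - 3 x^{2} - 18 x - 9\right) e^{- 2 x}}{6}

Recognize the product-rule pattern: G'(x) = u'v + uv' with u = - \frac{x^{3}}{3} - \frac{x^{2}}{2} - 3 x - \frac{3}{2}, v = e^{- 2 x}, so integration by parts undoes it.
A general antiderivative is \frac{\left(- 2 x^{3} - 3 x^{2} - 18 x - 9\right) e^{- 2 x}}{6} + C.
The condition gives C = - \frac{16}{3 e^{2}} - (- \frac{16}{3 e^{2}}) = 0.
So G(x) = \frac{\left(- 2 x^{3} - 3 x^{2} - 18 x - 9\right) e^{- 2 x}}{6}.
Check: d/dx[\frac{\left(- 2 x^{3} - 3 x^{2} - 18 x - 9\right) e^{- 2 x}}{6}] = \frac{\left(2 x^{3} + 15 x\right) e^{- 2 x}}{3}, which equals G'(x).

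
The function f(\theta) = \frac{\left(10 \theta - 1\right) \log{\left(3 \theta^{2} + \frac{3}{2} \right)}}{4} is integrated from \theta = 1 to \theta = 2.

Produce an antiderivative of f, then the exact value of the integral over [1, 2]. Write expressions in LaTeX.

Check any antiderivative F(\theta) by computing F'(\theta) and comparing it with f(\theta).
F(\theta) = \frac{5 \theta^{2} \log{\left(\theta^{2} + \frac{1}{2} \right)}}{4} - \frac{5 \theta^{2}}{4} + \frac{5 \theta^{2} \log{\left(3 \right)}}{4} - \frac{\theta \log{\left(\theta^{2} + \frac{1}{2} \right)}}{4} - \frac{\theta \log{\left(3 \right)}}{4} + \frac{\theta}{2} + \frac{5 \log{\left(\theta^{2} + \frac{1}{2} \right)}}{8} - \frac{\sqrt{2} \operatorname{atan}{\left(\sqrt{2} \theta \right)}}{4} is an antiderivative of f.
Check: d/d\theta[\frac{5 \theta^{2} \log{\left(\theta^{2} + \frac{1}{2} \right)}}{4} - \frac{5 \theta^{2}}{4} + \frac{5 \theta^{2} \log{\left(3 \right)}}{4} - \frac{\theta \log{\left(\theta^{2} + \frac{1}{2} \right)}}{4} - \frac{\theta \log{\left(3 \right)}}{4} + \frac{\theta}{2} + \frac{5 \log{\left(\theta^{2} + \frac{1}{2} \right)}}{8} - \frac{\sqrt{2} \operatorname{atan}{\left(\sqrt{2} \theta \right)}}{4}] = \frac{5 \theta \log{\left(\theta^{2} + \frac{1}{2} \right)}}{2} + \frac{5 \theta \log{\left(3 \right)}}{2} - \frac{\log{\left(\theta^{2} + \frac{1}{2} \right)}}{4} - \frac{\log{\left(3 \right)}}{4}, which equals f(\theta).
F(2) = -4 - \frac{\sqrt{2} \operatorname{atan}{\left(2 \sqrt{2} \right)}}{4} + \frac{9 \log{\left(3 \right)}}{2} + \frac{41 \log{\left(\frac{9}{2} \right)}}{8}; F(1) = - \frac{3}{4} - \frac{\sqrt{2} \operatorname{atan}{\left(\sqrt{2} \right)}}{4} + \frac{13 \log{\left(\frac{3}{2} \right)}}{8} + \log{\left(3 \right)}.
Integral = F(2) - F(1) = - \frac{13}{4} - \frac{3 \log{\left(\frac{9}{2} \right)}}{8} - \frac{\sqrt{2} \operatorname{atan}{\left(2 \sqrt{2} \right)}}{4} - \frac{5 \log{\left(\frac{3}{2} \right)}}{8} + \frac{\sqrt{2} \operatorname{atan}{\left(\sqrt{2} \right)}}{4} + \frac{9 \log{\left(\frac{27}{2} \right)}}{2}.

Antiderivative: F(\theta) = \frac{5 \theta^{2} \log{\left(\theta^{2} + \frac{1}{2} \right)}}{4} - \frac{5 \theta^{2}}{4} + \frac{5 \theta^{2} \log{\left(3 \right)}}{4} - \frac{\theta \log{\left(\theta^{2} + \frac{1}{2} \right)}}{4} - \frac{\theta \log{\left(3 \right)}}{4} + \frac{\theta}{2} + \frac{5 \log{\left(\theta^{2} + \frac{1}{2} \right)}}{8} - \frac{\sqrt{2} \operatorname{atan}{\left(\sqrt{2} \theta \right)}}{4}; value = - \frac{13}{4} - \frac{3 \log{\left(\frac{9}{2} \right)}}{8} - \frac{\sqrt{2} \operatorname{atan}{\left(2 \sqrt{2} \right)}}{4} - \frac{5 \log{\left(\frac{3}{2} \right)}}{8} + \frac{\sqrt{2} \operatorname{atan}{\left(\sqrt{2} \right)}}{4} + \frac{9 \log{\left(\frac{27}{2} \right)}}{2}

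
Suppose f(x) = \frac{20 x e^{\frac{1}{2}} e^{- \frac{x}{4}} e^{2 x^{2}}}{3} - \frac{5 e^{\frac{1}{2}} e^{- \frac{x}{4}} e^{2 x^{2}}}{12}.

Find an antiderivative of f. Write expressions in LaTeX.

f matches the chain-rule pattern g'(h)*h' with inner function h(x) = 2 x^{2} - \frac{x}{4} + \frac{1}{2}; substituting u = h(x) collapses the integral.
Check: d/dx[\frac{5 e^{2 x^{2} - \frac{x}{4} + \frac{1}{2}}}{3}] = \frac{20 x e^{\frac{1}{2}} e^{- \frac{x}{4}} e^{2 x^{2}}}{3} - \frac{5 e^{\frac{1}{2}} e^{- \frac{x}{4}} e^{2 x^{2}}}{12} = f(x).

An antiderivative is F(x) = \frac{5 e^{2 x^{2} - \frac{x}{4} + \frac{1}{2}}}{3}.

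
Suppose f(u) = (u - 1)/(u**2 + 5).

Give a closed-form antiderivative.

A first test for any F(u): its u-derivative must equal f(u) identically.
Check: d/du[(5*log(u**2 + 5) - 2*sqrt(5)*atan(sqrt(5)*u/5))/10] = (u - 1)/(u**2 + 5) = f(u).

An antiderivative is F(u) = (5*log(u**2 + 5) - 2*sqrt(5)*atan(sqrt(5)*u/5))/10.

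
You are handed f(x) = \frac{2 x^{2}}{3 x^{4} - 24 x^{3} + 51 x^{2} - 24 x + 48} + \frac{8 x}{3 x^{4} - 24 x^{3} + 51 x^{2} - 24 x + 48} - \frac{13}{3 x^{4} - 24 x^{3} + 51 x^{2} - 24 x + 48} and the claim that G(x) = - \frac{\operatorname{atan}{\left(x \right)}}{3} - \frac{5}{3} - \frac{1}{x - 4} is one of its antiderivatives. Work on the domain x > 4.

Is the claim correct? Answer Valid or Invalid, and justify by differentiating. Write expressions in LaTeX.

d/dx[G] = \frac{2 x^{2} + 8 x - 13}{3 x^{4} - 24 x^{3} + 51 x^{2} - 24 x + 48}
This equals f(x) exactly, so the claim holds.

Valid - differentiating G returns exactly f.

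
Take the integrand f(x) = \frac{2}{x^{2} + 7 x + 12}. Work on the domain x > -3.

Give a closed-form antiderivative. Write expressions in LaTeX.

An antiderivative is F(x) = 2 \left(\log{\left(x + 3 \right)} - \log{\left(x + 4 \right)}\right).

The denominator factors as \left(x + 3\right) \left(x + 4\right); partial fractions split f into directly integrable pieces: - \frac{2}{x + 4} + \frac{2}{x + 3}.
Check: d/dx[2 \left(\log{\left(x + 3 \right)} - \log{\left(x + 4 \right)}\right)] = \frac{2}{x^{2} + 7 x + 12} = f(x).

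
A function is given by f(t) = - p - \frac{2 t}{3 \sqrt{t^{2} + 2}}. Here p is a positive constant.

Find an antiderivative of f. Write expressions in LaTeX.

An antiderivative is F(t) = - p t - \frac{2 \sqrt{t^{2} + 2}}{3}.

Whatever form F(t) takes, F'(t) = f(t) is non-negotiable.
Check: d/dt[- p t - \frac{2 \sqrt{t^{2} + 2}}{3}] = \frac{- 3 p \sqrt{t^{2} + 2} - 2 t}{3 \sqrt{t^{2} + 2}}, which equals f(t).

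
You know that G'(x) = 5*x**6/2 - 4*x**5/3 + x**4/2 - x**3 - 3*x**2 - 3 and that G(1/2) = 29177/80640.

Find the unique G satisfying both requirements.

G(x) = 5*x**7/14 - 2*x**6/9 + x**5/10 - x**4/4 - x**3 - 3*x + 2

Integrate term by term and add the pieces.
A general antiderivative is 5*x**7/14 - 2*x**6/9 + x**5/10 - x**4/4 - x**3 - 3*x + C.
The condition gives C = 29177/80640 - (-132103/80640) = 2.
So G(x) = 5*x**7/14 - 2*x**6/9 + x**5/10 - x**4/4 - x**3 - 3*x + 2.
Check: d/dx[5*x**7/14 - 2*x**6/9 + x**5/10 - x**4/4 - x**3 - 3*x + 2] = 5*x**6/2 - 4*x**5/3 + x**4/2 - x**3 - 3*x**2 - 3 = G'(x).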